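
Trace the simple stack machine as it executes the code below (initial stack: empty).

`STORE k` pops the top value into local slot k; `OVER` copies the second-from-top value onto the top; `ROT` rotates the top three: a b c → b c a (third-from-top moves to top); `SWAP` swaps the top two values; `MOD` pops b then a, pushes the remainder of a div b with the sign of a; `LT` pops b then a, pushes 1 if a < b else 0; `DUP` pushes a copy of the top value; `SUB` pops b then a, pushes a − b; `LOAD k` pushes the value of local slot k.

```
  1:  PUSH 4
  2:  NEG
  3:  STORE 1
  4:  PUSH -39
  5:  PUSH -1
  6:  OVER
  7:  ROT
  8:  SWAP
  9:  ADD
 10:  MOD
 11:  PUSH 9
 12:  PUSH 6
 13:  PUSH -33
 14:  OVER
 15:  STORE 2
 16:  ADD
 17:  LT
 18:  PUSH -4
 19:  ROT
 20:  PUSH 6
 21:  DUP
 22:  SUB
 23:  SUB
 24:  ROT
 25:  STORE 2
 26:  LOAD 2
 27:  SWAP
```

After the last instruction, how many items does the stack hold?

3

PUSH 4    4
NEG       -4
STORE 1   (empty)
PUSH -39  -39
PUSH -1   -39 -1
OVER      -39 -1 -39
ROT       -1 -39 -39
SWAP      -1 -39 -39
ADD       -1 -78
MOD       -1
PUSH 9    -1 9
PUSH 6    -1 9 6
PUSH -33  -1 9 6 -33
OVER      -1 9 6 -33 6
STORE 2   -1 9 6 -33
ADD       -1 9 -27
LT        -1 0
PUSH -4   -1 0 -4
ROT       0 -4 -1
PUSH 6    0 -4 -1 6
DUP       0 -4 -1 6 6
SUB       0 -4 -1 0
SUB       0 -4 -1
ROT       -4 -1 0
STORE 2   -4 -1
LOAD 2    -4 -1 0
SWAP      -4 0 -1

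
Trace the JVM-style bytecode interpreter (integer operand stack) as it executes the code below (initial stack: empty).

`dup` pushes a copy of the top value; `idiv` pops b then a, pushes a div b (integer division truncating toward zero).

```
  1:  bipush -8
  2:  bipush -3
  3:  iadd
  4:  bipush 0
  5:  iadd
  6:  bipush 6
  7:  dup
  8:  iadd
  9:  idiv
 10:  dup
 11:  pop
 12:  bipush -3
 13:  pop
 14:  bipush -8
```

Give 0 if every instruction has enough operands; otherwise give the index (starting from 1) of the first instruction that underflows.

bipush -8 → [-8]
bipush -3 → [-8, -3]
iadd      → [-11]
bipush 0  → [-11, 0]
iadd      → [-11]
bipush 6  → [-11, 6]
dup       → [-11, 6, 6]
iadd      → [-11, 12]
idiv      → [0]
dup       → [0, 0]
pop       → [0]
bipush -3 → [0, -3]
pop       → [0]
bipush -8 → [0, -8]

0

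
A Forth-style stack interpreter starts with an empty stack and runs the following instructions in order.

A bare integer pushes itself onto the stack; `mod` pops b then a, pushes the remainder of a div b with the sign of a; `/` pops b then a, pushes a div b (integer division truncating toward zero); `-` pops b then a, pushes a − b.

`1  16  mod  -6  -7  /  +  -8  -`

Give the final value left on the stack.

1    [1]
16   [1, 16]
mod  [1]
-6   [1, -6]
-7   [1, -6, -7]
/    [1, 0]
+    [1]
-8   [1, -8]
-    [9]

9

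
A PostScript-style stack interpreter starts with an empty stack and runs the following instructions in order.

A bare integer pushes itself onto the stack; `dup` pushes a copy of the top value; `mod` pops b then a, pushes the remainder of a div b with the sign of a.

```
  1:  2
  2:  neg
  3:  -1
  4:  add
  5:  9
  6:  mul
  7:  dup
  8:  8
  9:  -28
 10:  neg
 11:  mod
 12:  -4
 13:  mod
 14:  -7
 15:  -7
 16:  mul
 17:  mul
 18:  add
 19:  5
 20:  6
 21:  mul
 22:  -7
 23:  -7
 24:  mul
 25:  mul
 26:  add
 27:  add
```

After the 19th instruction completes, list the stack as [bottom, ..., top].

2   → [2]
neg → [-2]
-1  → [-2, -1]
add → [-3]
9   → [-3, 9]
mul → [-27]
dup → [-27, -27]
8   → [-27, -27, 8]
-28 → [-27, -27, 8, -28]
neg → [-27, -27, 8, 28]
mod → [-27, -27, 8]
-4  → [-27, -27, 8, -4]
mod → [-27, -27, 0]
-7  → [-27, -27, 0, -7]
-7  → [-27, -27, 0, -7, -7]
mul → [-27, -27, 0, 49]
mul → [-27, -27, 0]
add → [-27, -27]
5   → [-27, -27, 5]

[-27, -27, 5]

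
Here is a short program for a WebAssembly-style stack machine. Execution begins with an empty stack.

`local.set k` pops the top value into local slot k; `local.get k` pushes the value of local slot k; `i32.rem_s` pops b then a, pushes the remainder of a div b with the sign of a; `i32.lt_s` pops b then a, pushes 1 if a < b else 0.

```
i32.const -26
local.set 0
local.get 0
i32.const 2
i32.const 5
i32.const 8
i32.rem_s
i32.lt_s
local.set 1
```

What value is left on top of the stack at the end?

-26

i32.const -26 → -26
local.set 0   → (empty)
local.get 0   → -26
i32.const 2   → -26 2
i32.const 5   → -26 2 5
i32.const 8   → -26 2 5 8
i32.rem_s     → -26 2 5
i32.lt_s      → -26 1
local.set 1   → -26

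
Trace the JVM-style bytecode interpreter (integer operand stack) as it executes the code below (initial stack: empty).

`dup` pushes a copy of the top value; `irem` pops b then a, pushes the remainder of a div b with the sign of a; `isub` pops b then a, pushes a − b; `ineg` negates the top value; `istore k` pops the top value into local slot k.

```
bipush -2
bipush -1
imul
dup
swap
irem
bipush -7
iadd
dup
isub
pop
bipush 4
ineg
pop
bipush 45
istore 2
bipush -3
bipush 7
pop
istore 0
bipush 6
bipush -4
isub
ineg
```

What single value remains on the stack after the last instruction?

bipush -2 → -2
bipush -1 → -2 -1
imul      → 2
dup       → 2 2
swap      → 2 2
irem      → 0
bipush -7 → 0 -7
iadd      → -7
dup       → -7 -7
isub      → 0
pop       → (empty)
bipush 4  → 4
ineg      → -4
pop       → (empty)
bipush 45 → 45
istore 2  → (empty)
bipush -3 → -3
bipush 7  → -3 7
pop       → -3
istore 0  → (empty)
bipush 6  → 6
bipush -4 → 6 -4
isub      → 10
ineg      → -10

-10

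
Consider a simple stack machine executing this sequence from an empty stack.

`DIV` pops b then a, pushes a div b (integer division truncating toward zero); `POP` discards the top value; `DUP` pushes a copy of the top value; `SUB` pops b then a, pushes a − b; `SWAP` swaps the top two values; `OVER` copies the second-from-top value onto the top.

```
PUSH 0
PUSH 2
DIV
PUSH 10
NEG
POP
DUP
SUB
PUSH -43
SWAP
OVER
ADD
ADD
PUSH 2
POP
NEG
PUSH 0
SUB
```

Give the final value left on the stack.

PUSH 0    0
PUSH 2    0 2
DIV       0
PUSH 10   0 10
NEG       0 -10
POP       0
DUP       0 0
SUB       0
PUSH -43  0 -43
SWAP      -43 0
OVER      -43 0 -43
ADD       -43 -43
ADD       -86
PUSH 2    -86 2
POP       -86
NEG       86
PUSH 0    86 0
SUB       86

86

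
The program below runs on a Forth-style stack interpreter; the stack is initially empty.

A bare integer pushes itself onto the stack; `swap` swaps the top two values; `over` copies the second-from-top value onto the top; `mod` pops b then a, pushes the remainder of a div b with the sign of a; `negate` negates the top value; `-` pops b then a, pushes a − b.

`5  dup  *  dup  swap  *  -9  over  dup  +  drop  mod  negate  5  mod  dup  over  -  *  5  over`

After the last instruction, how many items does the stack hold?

3

5       [5]
dup     [5, 5]
*       [25]
dup     [25, 25]
swap    [25, 25]
*       [625]
-9      [625, -9]
over    [625, -9, 625]
dup     [625, -9, 625, 625]
+       [625, -9, 1250]
drop    [625, -9]
mod     [4]
negate  [-4]
5       [-4, 5]
mod     [-4]
dup     [-4, -4]
over    [-4, -4, -4]
-       [-4, 0]
*       [0]
5       [0, 5]
over    [0, 5, 0]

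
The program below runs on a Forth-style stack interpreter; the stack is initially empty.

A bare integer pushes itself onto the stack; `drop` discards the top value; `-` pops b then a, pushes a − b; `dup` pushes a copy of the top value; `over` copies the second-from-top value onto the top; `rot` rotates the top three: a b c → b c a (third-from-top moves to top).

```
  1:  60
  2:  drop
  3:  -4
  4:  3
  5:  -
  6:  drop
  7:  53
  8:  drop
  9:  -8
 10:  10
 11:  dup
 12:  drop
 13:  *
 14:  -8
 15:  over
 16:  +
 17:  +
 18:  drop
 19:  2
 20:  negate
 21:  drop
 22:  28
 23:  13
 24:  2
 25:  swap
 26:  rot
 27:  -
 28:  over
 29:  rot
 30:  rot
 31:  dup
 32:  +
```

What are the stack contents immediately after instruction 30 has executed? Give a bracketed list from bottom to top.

60     → 60
drop   → (empty)
-4     → -4
3      → -4 3
-      → -7
drop   → (empty)
53     → 53
drop   → (empty)
-8     → -8
10     → -8 10
dup    → -8 10 10
drop   → -8 10
*      → -80
-8     → -80 -8
over   → -80 -8 -80
+      → -80 -88
+      → -168
drop   → (empty)
2      → 2
negate → -2
drop   → (empty)
28     → 28
13     → 28 13
2      → 28 13 2
swap   → 28 2 13
rot    → 2 13 28
-      → 2 -15
over   → 2 -15 2
rot    → -15 2 2
rot    → 2 2 -15

[2, 2, -15]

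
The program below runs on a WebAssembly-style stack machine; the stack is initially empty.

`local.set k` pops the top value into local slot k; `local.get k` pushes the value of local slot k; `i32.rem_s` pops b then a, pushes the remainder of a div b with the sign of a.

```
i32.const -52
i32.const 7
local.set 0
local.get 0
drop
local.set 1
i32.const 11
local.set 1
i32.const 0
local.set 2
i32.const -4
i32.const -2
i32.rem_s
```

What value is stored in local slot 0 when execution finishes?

7

i32.const -52 -> [-52]
i32.const 7   -> [-52, 7]
local.set 0   -> [-52]
local.get 0   -> [-52, 7]
drop          -> [-52]
local.set 1   -> []
i32.const 11  -> [11]
local.set 1   -> []
i32.const 0   -> [0]
local.set 2   -> []
i32.const -4  -> [-4]
i32.const -2  -> [-4, -2]
i32.rem_s     -> [0]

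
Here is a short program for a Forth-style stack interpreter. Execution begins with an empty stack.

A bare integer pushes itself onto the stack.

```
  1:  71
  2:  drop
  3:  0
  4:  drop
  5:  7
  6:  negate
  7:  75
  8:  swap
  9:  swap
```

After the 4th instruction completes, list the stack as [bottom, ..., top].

[]

71   → [71]
drop → []
0    → [0]
drop → []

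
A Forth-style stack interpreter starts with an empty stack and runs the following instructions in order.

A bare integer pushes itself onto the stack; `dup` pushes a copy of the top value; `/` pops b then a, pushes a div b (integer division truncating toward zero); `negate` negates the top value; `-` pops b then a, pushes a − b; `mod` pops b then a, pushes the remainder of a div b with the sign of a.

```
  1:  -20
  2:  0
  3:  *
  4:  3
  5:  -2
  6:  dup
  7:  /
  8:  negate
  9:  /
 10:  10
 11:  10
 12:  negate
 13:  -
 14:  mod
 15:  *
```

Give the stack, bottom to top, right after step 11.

[0, -3, 10, 10]

-20    -> -20
0      -> -20 0
*      -> 0
3      -> 0 3
-2     -> 0 3 -2
dup    -> 0 3 -2 -2
/      -> 0 3 1
negate -> 0 3 -1
/      -> 0 -3
10     -> 0 -3 10
10     -> 0 -3 10 10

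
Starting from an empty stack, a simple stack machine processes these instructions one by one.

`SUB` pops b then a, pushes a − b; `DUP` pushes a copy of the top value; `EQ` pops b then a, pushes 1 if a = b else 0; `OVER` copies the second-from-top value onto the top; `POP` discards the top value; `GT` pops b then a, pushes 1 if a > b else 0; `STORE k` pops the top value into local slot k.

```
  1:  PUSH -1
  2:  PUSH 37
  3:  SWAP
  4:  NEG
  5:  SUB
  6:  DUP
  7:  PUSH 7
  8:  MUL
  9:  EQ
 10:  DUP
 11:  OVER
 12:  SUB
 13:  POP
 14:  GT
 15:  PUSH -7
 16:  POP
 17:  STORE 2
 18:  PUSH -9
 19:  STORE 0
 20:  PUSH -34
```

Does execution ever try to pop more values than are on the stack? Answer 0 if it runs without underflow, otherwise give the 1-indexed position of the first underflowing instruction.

14

PUSH -1 : [-1]
PUSH 37 : [-1, 37]
SWAP    : [37, -1]
NEG     : [37, 1]
SUB     : [36]
DUP     : [36, 36]
PUSH 7  : [36, 36, 7]
MUL     : [36, 252]
EQ      : [0]
DUP     : [0, 0]
OVER    : [0, 0, 0]
SUB     : [0, 0]
POP     : [0]
GT  — needs 2 operands, stack has 1 → underflow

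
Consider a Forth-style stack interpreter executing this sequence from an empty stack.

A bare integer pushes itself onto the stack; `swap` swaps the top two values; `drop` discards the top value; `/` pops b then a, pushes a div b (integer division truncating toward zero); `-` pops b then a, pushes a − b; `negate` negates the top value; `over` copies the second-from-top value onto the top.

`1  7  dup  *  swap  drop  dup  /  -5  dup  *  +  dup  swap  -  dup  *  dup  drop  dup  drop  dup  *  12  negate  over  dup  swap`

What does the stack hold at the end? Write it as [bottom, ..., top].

1      : [1]
7      : [1, 7]
dup    : [1, 7, 7]
*      : [1, 49]
swap   : [49, 1]
drop   : [49]
dup    : [49, 49]
/      : [1]
-5     : [1, -5]
dup    : [1, -5, -5]
*      : [1, 25]
+      : [26]
dup    : [26, 26]
swap   : [26, 26]
-      : [0]
dup    : [0, 0]
*      : [0]
dup    : [0, 0]
drop   : [0]
dup    : [0, 0]
drop   : [0]
dup    : [0, 0]
*      : [0]
12     : [0, 12]
negate : [0, -12]
over   : [0, -12, 0]
dup    : [0, -12, 0, 0]
swap   : [0, -12, 0, 0]

[0, -12, 0, 0]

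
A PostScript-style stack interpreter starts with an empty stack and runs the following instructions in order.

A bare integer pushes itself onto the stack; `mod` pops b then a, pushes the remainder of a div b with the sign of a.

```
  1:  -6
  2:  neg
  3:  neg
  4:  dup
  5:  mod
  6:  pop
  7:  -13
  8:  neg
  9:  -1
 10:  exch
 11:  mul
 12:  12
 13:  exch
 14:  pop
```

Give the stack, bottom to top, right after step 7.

-6  → -6
neg → 6
neg → -6
dup → -6 -6
mod → 0
pop → (empty)
-13 → -13

[-13]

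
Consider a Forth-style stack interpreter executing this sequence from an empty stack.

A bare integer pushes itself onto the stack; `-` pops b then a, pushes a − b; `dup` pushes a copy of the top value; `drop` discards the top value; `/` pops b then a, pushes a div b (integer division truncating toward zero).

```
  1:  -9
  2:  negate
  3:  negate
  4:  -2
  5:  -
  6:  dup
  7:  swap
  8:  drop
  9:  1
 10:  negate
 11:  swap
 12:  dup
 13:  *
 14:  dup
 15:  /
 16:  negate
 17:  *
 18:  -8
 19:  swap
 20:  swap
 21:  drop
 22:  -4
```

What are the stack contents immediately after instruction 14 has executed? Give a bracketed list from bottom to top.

-9     -> -9
negate -> 9
negate -> -9
-2     -> -9 -2
-      -> -7
dup    -> -7 -7
swap   -> -7 -7
drop   -> -7
1      -> -7 1
negate -> -7 -1
swap   -> -1 -7
dup    -> -1 -7 -7
*      -> -1 49
dup    -> -1 49 49

[-1, 49, 49]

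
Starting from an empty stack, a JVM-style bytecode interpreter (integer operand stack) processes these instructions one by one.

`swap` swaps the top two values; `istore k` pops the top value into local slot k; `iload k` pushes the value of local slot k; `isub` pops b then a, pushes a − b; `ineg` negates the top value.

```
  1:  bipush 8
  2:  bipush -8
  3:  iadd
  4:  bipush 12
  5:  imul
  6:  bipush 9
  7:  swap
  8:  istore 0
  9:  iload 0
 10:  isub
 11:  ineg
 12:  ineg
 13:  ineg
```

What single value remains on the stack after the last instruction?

-9

bipush 8  : 8
bipush -8 : 8 -8
iadd      : 0
bipush 12 : 0 12
imul      : 0
bipush 9  : 0 9
swap      : 9 0
istore 0  : 9
iload 0   : 9 0
isub      : 9
ineg      : -9
ineg      : 9
ineg      : -9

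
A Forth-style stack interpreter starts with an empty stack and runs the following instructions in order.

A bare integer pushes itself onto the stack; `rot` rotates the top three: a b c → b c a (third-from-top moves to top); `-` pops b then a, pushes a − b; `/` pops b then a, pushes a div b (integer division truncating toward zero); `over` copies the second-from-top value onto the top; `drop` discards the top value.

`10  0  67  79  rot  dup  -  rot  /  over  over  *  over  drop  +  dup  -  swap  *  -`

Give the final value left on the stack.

10

10   : 10
0    : 10 0
67   : 10 0 67
79   : 10 0 67 79
rot  : 10 67 79 0
dup  : 10 67 79 0 0
-    : 10 67 79 0
rot  : 10 79 0 67
/    : 10 79 0
over : 10 79 0 79
over : 10 79 0 79 0
*    : 10 79 0 0
over : 10 79 0 0 0
drop : 10 79 0 0
+    : 10 79 0
dup  : 10 79 0 0
-    : 10 79 0
swap : 10 0 79
*    : 10 0
-    : 10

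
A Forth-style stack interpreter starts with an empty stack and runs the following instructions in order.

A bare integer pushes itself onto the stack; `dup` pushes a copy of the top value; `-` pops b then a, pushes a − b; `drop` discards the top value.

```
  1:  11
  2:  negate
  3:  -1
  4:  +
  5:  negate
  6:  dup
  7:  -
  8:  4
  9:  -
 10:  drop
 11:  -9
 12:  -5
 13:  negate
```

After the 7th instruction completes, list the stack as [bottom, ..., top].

11     → 11
negate → -11
-1     → -11 -1
+      → -12
negate → 12
dup    → 12 12
-      → 0

[0]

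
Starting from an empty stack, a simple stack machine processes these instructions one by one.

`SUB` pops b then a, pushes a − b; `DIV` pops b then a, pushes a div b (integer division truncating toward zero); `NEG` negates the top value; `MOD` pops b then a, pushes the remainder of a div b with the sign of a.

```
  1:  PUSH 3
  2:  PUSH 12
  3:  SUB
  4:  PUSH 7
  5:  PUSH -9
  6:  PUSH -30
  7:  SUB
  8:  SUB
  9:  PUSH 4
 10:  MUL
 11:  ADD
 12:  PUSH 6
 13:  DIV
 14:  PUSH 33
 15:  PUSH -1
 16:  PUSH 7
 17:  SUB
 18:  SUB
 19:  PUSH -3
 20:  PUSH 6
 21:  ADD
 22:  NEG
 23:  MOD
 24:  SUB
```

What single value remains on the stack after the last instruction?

-12

PUSH 3   -> [3]
PUSH 12  -> [3, 12]
SUB      -> [-9]
PUSH 7   -> [-9, 7]
PUSH -9  -> [-9, 7, -9]
PUSH -30 -> [-9, 7, -9, -30]
SUB      -> [-9, 7, 21]
SUB      -> [-9, -14]
PUSH 4   -> [-9, -14, 4]
MUL      -> [-9, -56]
ADD      -> [-65]
PUSH 6   -> [-65, 6]
DIV      -> [-10]
PUSH 33  -> [-10, 33]
PUSH -1  -> [-10, 33, -1]
PUSH 7   -> [-10, 33, -1, 7]
SUB      -> [-10, 33, -8]
SUB      -> [-10, 41]
PUSH -3  -> [-10, 41, -3]
PUSH 6   -> [-10, 41, -3, 6]
ADD      -> [-10, 41, 3]
NEG      -> [-10, 41, -3]
MOD      -> [-10, 2]
SUB      -> [-12]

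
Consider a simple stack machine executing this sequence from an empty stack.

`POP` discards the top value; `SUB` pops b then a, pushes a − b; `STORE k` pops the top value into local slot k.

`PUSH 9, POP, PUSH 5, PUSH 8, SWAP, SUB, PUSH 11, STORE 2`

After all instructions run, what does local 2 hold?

PUSH 9  -> 9
POP     -> (empty)
PUSH 5  -> 5
PUSH 8  -> 5 8
SWAP    -> 8 5
SUB     -> 3
PUSH 11 -> 3 11
STORE 2 -> 3

11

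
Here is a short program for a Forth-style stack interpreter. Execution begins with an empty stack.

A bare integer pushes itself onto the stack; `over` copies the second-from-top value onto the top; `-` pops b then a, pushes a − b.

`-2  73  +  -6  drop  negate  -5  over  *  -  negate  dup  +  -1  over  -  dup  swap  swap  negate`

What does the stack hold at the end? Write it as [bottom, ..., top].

[852, -853, 853]

-2     → [-2]
73     → [-2, 73]
+      → [71]
-6     → [71, -6]
drop   → [71]
negate → [-71]
-5     → [-71, -5]
over   → [-71, -5, -71]
*      → [-71, 355]
-      → [-426]
negate → [426]
dup    → [426, 426]
+      → [852]
-1     → [852, -1]
over   → [852, -1, 852]
-      → [852, -853]
dup    → [852, -853, -853]
swap   → [852, -853, -853]
swap   → [852, -853, -853]
negate → [852, -853, 853]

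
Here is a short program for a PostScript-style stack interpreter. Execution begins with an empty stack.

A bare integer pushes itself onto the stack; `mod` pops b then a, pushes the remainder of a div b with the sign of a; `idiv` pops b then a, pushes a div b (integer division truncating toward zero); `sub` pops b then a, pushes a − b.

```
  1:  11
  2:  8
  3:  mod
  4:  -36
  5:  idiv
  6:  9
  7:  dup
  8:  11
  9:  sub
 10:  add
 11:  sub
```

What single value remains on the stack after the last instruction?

-7

11   → 11
8    → 11 8
mod  → 3
-36  → 3 -36
idiv → 0
9    → 0 9
dup  → 0 9 9
11   → 0 9 9 11
sub  → 0 9 -2
add  → 0 7
sub  → -7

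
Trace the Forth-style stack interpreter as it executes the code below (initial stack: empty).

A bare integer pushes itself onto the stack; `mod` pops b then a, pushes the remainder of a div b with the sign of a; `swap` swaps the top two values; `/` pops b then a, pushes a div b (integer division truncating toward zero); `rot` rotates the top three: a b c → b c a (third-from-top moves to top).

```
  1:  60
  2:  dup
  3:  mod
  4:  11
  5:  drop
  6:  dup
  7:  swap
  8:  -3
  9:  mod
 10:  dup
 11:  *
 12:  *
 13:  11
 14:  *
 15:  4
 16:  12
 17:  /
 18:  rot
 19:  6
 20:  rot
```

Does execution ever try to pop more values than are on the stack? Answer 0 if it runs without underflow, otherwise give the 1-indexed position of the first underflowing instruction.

18

60   : [60]
dup  : [60, 60]
mod  : [0]
11   : [0, 11]
drop : [0]
dup  : [0, 0]
swap : [0, 0]
-3   : [0, 0, -3]
mod  : [0, 0]
dup  : [0, 0, 0]
*    : [0, 0]
*    : [0]
11   : [0, 11]
*    : [0]
4    : [0, 4]
12   : [0, 4, 12]
/    : [0, 0]
rot  — needs 3 operands, stack has 2 → underflow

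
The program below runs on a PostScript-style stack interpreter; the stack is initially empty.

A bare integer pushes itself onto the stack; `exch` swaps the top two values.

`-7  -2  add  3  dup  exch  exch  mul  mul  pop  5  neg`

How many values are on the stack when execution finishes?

-7   -> [-7]
-2   -> [-7, -2]
add  -> [-9]
3    -> [-9, 3]
dup  -> [-9, 3, 3]
exch -> [-9, 3, 3]
exch -> [-9, 3, 3]
mul  -> [-9, 9]
mul  -> [-81]
pop  -> []
5    -> [5]
neg  -> [-5]

1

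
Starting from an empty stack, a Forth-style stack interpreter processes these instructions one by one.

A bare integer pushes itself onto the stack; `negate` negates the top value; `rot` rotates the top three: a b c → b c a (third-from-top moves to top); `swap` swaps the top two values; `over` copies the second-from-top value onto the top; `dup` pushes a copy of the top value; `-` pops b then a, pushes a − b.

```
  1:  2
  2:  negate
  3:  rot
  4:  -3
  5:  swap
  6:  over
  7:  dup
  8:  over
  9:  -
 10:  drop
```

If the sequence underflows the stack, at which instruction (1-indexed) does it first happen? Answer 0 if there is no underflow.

3

2      : [2]
negate : [-2]
rot  — needs 3 operands, stack has 1 → underflow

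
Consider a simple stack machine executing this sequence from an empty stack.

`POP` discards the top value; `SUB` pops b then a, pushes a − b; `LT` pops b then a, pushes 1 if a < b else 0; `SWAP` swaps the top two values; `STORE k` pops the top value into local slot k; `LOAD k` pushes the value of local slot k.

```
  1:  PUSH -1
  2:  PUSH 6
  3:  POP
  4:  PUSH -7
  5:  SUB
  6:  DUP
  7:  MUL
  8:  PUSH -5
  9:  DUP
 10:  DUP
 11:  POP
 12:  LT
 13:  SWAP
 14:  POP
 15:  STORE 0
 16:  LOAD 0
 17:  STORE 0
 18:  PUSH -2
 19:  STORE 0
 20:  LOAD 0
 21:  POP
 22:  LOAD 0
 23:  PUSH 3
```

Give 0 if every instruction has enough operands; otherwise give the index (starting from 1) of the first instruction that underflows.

0

PUSH -1 → [-1]
PUSH 6  → [-1, 6]
POP     → [-1]
PUSH -7 → [-1, -7]
SUB     → [6]
DUP     → [6, 6]
MUL     → [36]
PUSH -5 → [36, -5]
DUP     → [36, -5, -5]
DUP     → [36, -5, -5, -5]
POP     → [36, -5, -5]
LT      → [36, 0]
SWAP    → [0, 36]
POP     → [0]
STORE 0 → []
LOAD 0  → [0]
STORE 0 → []
PUSH -2 → [-2]
STORE 0 → []
LOAD 0  → [-2]
POP     → []
LOAD 0  → [-2]
PUSH 3  → [-2, 3]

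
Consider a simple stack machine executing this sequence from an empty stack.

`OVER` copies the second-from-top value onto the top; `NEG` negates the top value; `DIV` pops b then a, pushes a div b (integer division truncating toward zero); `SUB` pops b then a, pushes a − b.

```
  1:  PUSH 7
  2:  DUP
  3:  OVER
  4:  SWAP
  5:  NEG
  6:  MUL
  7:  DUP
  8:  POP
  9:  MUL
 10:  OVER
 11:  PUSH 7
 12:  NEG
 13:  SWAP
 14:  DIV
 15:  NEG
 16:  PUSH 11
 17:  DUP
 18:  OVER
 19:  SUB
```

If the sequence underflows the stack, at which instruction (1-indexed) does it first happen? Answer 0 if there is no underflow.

PUSH 7 → 7
DUP    → 7 7
OVER   → 7 7 7
SWAP   → 7 7 7
NEG    → 7 7 -7
MUL    → 7 -49
DUP    → 7 -49 -49
POP    → 7 -49
MUL    → -343
OVER  — needs 2 operands, stack has 1 → underflow

10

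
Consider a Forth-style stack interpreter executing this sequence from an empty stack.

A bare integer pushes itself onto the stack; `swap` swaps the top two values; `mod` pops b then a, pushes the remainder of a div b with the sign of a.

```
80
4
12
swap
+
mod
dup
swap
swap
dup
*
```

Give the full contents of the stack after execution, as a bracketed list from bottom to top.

80   → [80]
4    → [80, 4]
12   → [80, 4, 12]
swap → [80, 12, 4]
+    → [80, 16]
mod  → [0]
dup  → [0, 0]
swap → [0, 0]
swap → [0, 0]
dup  → [0, 0, 0]
*    → [0, 0]

[0, 0]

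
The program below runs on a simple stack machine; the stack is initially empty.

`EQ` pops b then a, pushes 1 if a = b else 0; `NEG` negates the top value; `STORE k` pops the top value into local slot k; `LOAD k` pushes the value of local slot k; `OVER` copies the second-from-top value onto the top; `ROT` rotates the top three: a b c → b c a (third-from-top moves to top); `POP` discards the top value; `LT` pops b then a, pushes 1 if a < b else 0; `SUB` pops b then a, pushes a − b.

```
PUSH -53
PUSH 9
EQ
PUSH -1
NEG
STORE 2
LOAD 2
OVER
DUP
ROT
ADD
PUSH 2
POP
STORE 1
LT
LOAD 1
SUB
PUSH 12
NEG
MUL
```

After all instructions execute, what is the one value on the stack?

12

PUSH -53 -> [-53]
PUSH 9   -> [-53, 9]
EQ       -> [0]
PUSH -1  -> [0, -1]
NEG      -> [0, 1]
STORE 2  -> [0]
LOAD 2   -> [0, 1]
OVER     -> [0, 1, 0]
DUP      -> [0, 1, 0, 0]
ROT      -> [0, 0, 0, 1]
ADD      -> [0, 0, 1]
PUSH 2   -> [0, 0, 1, 2]
POP      -> [0, 0, 1]
STORE 1  -> [0, 0]
LT       -> [0]
LOAD 1   -> [0, 1]
SUB      -> [-1]
PUSH 12  -> [-1, 12]
NEG      -> [-1, -12]
MUL      -> [12]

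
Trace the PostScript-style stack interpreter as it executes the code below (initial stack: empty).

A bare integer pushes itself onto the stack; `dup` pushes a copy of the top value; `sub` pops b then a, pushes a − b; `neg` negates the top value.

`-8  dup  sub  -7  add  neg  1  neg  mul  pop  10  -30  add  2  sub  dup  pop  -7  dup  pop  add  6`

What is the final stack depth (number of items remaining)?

2

-8  -> -8
dup -> -8 -8
sub -> 0
-7  -> 0 -7
add -> -7
neg -> 7
1   -> 7 1
neg -> 7 -1
mul -> -7
pop -> (empty)
10  -> 10
-30 -> 10 -30
add -> -20
2   -> -20 2
sub -> -22
dup -> -22 -22
pop -> -22
-7  -> -22 -7
dup -> -22 -7 -7
pop -> -22 -7
add -> -29
6   -> -29 6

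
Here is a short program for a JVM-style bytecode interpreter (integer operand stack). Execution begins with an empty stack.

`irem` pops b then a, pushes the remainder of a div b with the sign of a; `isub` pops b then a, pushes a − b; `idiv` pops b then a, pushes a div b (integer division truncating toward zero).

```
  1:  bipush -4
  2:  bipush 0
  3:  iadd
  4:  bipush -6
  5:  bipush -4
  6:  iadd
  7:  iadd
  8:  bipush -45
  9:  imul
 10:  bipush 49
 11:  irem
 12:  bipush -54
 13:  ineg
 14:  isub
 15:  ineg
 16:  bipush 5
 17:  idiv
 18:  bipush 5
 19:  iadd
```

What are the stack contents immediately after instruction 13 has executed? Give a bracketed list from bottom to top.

bipush -4  : -4
bipush 0   : -4 0
iadd       : -4
bipush -6  : -4 -6
bipush -4  : -4 -6 -4
iadd       : -4 -10
iadd       : -14
bipush -45 : -14 -45
imul       : 630
bipush 49  : 630 49
irem       : 42
bipush -54 : 42 -54
ineg       : 42 54

[42, 54]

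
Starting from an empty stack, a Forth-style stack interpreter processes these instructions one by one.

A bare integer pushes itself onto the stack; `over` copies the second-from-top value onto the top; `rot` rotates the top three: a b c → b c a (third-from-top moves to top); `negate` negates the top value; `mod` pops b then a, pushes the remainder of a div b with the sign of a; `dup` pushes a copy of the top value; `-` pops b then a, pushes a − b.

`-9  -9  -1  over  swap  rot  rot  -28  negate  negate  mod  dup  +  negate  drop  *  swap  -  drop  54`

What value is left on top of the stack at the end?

-9     : [-9]
-9     : [-9, -9]
-1     : [-9, -9, -1]
over   : [-9, -9, -1, -9]
swap   : [-9, -9, -9, -1]
rot    : [-9, -9, -1, -9]
rot    : [-9, -1, -9, -9]
-28    : [-9, -1, -9, -9, -28]
negate : [-9, -1, -9, -9, 28]
negate : [-9, -1, -9, -9, -28]
mod    : [-9, -1, -9, -9]
dup    : [-9, -1, -9, -9, -9]
+      : [-9, -1, -9, -18]
negate : [-9, -1, -9, 18]
drop   : [-9, -1, -9]
*      : [-9, 9]
swap   : [9, -9]
-      : [18]
drop   : []
54     : [54]

54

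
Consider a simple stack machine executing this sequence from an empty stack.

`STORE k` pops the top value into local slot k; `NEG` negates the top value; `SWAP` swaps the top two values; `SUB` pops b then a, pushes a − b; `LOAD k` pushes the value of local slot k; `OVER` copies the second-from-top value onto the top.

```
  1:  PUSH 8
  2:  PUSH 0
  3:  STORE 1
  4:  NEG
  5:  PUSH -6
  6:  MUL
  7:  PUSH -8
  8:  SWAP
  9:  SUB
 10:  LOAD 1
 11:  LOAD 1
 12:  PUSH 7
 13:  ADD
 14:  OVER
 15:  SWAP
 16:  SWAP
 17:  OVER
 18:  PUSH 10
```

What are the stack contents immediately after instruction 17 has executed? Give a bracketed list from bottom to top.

PUSH 8  -> 8
PUSH 0  -> 8 0
STORE 1 -> 8
NEG     -> -8
PUSH -6 -> -8 -6
MUL     -> 48
PUSH -8 -> 48 -8
SWAP    -> -8 48
SUB     -> -56
LOAD 1  -> -56 0
LOAD 1  -> -56 0 0
PUSH 7  -> -56 0 0 7
ADD     -> -56 0 7
OVER    -> -56 0 7 0
SWAP    -> -56 0 0 7
SWAP    -> -56 0 7 0
OVER    -> -56 0 7 0 7

[-56, 0, 7, 0, 7]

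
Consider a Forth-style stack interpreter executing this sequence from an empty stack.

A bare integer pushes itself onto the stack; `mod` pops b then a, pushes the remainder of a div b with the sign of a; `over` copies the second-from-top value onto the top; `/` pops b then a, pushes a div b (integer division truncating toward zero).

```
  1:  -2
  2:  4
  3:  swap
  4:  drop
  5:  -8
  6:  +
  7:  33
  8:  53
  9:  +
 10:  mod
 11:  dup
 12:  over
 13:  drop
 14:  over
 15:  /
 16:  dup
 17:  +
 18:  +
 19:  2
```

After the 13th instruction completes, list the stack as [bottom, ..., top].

-2   : [-2]
4    : [-2, 4]
swap : [4, -2]
drop : [4]
-8   : [4, -8]
+    : [-4]
33   : [-4, 33]
53   : [-4, 33, 53]
+    : [-4, 86]
mod  : [-4]
dup  : [-4, -4]
over : [-4, -4, -4]
drop : [-4, -4]

[-4, -4]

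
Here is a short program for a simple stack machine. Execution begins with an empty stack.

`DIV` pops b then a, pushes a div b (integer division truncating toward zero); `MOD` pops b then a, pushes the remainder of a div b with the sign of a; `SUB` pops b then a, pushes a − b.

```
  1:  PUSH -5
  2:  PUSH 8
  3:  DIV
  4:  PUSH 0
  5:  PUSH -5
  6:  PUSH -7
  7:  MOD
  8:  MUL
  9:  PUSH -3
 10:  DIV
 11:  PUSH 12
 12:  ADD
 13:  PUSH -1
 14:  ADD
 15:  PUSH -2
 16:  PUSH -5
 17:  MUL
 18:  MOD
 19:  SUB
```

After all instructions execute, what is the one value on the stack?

-1

PUSH -5  [-5]
PUSH 8   [-5, 8]
DIV      [0]
PUSH 0   [0, 0]
PUSH -5  [0, 0, -5]
PUSH -7  [0, 0, -5, -7]
MOD      [0, 0, -5]
MUL      [0, 0]
PUSH -3  [0, 0, -3]
DIV      [0, 0]
PUSH 12  [0, 0, 12]
ADD      [0, 12]
PUSH -1  [0, 12, -1]
ADD      [0, 11]
PUSH -2  [0, 11, -2]
PUSH -5  [0, 11, -2, -5]
MUL      [0, 11, 10]
MOD      [0, 1]
SUB      [-1]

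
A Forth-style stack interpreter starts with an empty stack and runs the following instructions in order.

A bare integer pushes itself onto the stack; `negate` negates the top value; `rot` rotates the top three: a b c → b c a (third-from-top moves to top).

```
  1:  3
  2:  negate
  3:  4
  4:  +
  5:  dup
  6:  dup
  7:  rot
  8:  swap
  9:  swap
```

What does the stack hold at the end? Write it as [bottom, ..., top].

[1, 1, 1]

3      → [3]
negate → [-3]
4      → [-3, 4]
+      → [1]
dup    → [1, 1]
dup    → [1, 1, 1]
rot    → [1, 1, 1]
swap   → [1, 1, 1]
swap   → [1, 1, 1]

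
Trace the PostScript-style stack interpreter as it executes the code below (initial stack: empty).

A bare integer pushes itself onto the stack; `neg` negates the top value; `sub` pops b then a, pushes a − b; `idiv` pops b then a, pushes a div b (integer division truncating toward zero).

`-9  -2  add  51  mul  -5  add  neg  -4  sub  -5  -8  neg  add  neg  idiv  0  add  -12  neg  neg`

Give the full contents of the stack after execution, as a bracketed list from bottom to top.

-9   → [-9]
-2   → [-9, -2]
add  → [-11]
51   → [-11, 51]
mul  → [-561]
-5   → [-561, -5]
add  → [-566]
neg  → [566]
-4   → [566, -4]
sub  → [570]
-5   → [570, -5]
-8   → [570, -5, -8]
neg  → [570, -5, 8]
add  → [570, 3]
neg  → [570, -3]
idiv → [-190]
0    → [-190, 0]
add  → [-190]
-12  → [-190, -12]
neg  → [-190, 12]
neg  → [-190, -12]

[-190, -12]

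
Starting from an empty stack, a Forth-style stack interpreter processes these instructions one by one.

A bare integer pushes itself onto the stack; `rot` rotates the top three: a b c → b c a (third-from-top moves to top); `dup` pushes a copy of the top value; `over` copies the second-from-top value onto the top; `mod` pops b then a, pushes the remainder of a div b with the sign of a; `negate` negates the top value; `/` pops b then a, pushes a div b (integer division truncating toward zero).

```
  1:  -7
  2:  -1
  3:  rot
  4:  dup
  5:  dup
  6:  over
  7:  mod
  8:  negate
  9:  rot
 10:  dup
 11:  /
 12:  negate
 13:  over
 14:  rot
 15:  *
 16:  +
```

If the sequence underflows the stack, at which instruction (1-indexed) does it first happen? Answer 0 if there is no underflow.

3

-7 → -7
-1 → -7 -1
rot  — needs 3 operands, stack has 2 → underflow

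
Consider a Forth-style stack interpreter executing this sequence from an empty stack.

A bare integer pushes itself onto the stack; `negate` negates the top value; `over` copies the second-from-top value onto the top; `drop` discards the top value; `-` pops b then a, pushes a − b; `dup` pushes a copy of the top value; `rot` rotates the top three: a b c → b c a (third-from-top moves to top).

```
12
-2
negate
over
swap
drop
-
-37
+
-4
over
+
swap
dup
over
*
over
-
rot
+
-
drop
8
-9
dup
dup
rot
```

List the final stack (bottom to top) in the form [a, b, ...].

[8, -9, -9, -9]

12     -> 12
-2     -> 12 -2
negate -> 12 2
over   -> 12 2 12
swap   -> 12 12 2
drop   -> 12 12
-      -> 0
-37    -> 0 -37
+      -> -37
-4     -> -37 -4
over   -> -37 -4 -37
+      -> -37 -41
swap   -> -41 -37
dup    -> -41 -37 -37
over   -> -41 -37 -37 -37
*      -> -41 -37 1369
over   -> -41 -37 1369 -37
-      -> -41 -37 1406
rot    -> -37 1406 -41
+      -> -37 1365
-      -> -1402
drop   -> (empty)
8      -> 8
-9     -> 8 -9
dup    -> 8 -9 -9
dup    -> 8 -9 -9 -9
rot    -> 8 -9 -9 -9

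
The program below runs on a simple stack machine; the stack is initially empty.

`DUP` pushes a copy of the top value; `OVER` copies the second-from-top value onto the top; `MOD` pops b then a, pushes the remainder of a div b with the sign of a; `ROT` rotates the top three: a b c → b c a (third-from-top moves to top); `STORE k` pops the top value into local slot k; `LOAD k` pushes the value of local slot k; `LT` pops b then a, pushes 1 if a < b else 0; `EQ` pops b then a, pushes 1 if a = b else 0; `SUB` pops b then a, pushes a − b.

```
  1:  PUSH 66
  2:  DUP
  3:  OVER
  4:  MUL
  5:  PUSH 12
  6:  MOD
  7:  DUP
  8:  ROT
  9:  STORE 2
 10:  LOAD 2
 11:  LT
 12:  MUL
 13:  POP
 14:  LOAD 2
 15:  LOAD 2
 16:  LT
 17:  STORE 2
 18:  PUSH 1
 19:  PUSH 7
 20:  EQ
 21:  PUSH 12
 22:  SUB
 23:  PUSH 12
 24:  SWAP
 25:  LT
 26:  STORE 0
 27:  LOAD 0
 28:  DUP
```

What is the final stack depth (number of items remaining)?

PUSH 66 : 66
DUP     : 66 66
OVER    : 66 66 66
MUL     : 66 4356
PUSH 12 : 66 4356 12
MOD     : 66 0
DUP     : 66 0 0
ROT     : 0 0 66
STORE 2 : 0 0
LOAD 2  : 0 0 66
LT      : 0 1
MUL     : 0
POP     : (empty)
LOAD 2  : 66
LOAD 2  : 66 66
LT      : 0
STORE 2 : (empty)
PUSH 1  : 1
PUSH 7  : 1 7
EQ      : 0
PUSH 12 : 0 12
SUB     : -12
PUSH 12 : -12 12
SWAP    : 12 -12
LT      : 0
STORE 0 : (empty)
LOAD 0  : 0
DUP     : 0 0

2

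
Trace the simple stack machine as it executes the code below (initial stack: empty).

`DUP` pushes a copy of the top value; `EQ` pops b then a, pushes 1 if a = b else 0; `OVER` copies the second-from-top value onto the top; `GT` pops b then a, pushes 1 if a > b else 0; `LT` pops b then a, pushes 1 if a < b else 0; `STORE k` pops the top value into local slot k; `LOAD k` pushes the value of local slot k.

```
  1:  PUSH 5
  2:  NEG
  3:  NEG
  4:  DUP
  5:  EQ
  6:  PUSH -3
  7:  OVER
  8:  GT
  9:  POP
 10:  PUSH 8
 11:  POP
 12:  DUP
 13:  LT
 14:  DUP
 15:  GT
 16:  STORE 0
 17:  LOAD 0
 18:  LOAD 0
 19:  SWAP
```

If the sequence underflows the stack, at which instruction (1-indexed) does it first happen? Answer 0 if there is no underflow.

0

PUSH 5   5
NEG      -5
NEG      5
DUP      5 5
EQ       1
PUSH -3  1 -3
OVER     1 -3 1
GT       1 0
POP      1
PUSH 8   1 8
POP      1
DUP      1 1
LT       0
DUP      0 0
GT       0
STORE 0  (empty)
LOAD 0   0
LOAD 0   0 0
SWAP     0 0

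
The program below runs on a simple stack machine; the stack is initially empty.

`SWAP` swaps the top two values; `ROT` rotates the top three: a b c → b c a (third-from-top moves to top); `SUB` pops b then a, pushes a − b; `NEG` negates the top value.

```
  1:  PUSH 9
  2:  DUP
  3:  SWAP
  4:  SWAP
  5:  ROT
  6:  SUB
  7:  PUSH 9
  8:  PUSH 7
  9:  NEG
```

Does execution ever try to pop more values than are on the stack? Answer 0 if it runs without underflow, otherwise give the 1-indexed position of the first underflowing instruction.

5

PUSH 9 -> [9]
DUP    -> [9, 9]
SWAP   -> [9, 9]
SWAP   -> [9, 9]
ROT  — needs 3 operands, stack has 2 → underflow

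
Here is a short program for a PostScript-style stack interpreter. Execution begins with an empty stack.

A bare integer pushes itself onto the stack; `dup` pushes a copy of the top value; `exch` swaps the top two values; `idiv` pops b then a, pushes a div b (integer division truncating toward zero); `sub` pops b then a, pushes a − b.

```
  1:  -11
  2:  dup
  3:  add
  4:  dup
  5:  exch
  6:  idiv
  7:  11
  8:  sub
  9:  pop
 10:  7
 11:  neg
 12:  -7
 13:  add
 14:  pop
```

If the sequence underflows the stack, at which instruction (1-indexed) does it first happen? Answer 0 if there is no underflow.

0

-11   -11
dup   -11 -11
add   -22
dup   -22 -22
exch  -22 -22
idiv  1
11    1 11
sub   -10
pop   (empty)
7     7
neg   -7
-7    -7 -7
add   -14
pop   (empty)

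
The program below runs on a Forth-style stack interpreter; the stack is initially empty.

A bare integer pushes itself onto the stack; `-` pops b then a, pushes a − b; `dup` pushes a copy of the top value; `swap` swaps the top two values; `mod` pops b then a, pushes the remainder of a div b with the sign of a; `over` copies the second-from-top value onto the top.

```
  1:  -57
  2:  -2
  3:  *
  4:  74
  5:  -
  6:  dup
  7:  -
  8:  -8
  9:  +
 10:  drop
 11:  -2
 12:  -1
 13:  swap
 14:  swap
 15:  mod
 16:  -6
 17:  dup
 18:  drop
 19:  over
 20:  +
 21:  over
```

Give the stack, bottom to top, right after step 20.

[0, -6]

-57  -> [-57]
-2   -> [-57, -2]
*    -> [114]
74   -> [114, 74]
-    -> [40]
dup  -> [40, 40]
-    -> [0]
-8   -> [0, -8]
+    -> [-8]
drop -> []
-2   -> [-2]
-1   -> [-2, -1]
swap -> [-1, -2]
swap -> [-2, -1]
mod  -> [0]
-6   -> [0, -6]
dup  -> [0, -6, -6]
drop -> [0, -6]
over -> [0, -6, 0]
+    -> [0, -6]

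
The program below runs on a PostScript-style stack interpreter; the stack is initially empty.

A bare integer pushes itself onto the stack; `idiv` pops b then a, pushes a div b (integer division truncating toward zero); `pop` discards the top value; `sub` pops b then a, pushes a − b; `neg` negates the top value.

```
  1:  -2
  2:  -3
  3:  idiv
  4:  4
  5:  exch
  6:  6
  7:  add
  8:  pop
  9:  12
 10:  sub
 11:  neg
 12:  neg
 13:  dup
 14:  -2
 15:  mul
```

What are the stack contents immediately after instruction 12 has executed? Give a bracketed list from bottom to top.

-2   → [-2]
-3   → [-2, -3]
idiv → [0]
4    → [0, 4]
exch → [4, 0]
6    → [4, 0, 6]
add  → [4, 6]
pop  → [4]
12   → [4, 12]
sub  → [-8]
neg  → [8]
neg  → [-8]

[-8]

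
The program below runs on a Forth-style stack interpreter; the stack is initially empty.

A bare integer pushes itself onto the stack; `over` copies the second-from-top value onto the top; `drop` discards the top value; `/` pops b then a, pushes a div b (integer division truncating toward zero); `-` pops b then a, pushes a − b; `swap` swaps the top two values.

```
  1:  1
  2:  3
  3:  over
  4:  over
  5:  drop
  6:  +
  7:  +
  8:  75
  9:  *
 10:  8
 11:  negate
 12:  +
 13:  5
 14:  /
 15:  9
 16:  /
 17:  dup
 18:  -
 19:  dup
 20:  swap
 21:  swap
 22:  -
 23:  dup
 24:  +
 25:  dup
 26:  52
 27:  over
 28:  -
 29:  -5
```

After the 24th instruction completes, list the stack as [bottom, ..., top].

[0]

1      : [1]
3      : [1, 3]
over   : [1, 3, 1]
over   : [1, 3, 1, 3]
drop   : [1, 3, 1]
+      : [1, 4]
+      : [5]
75     : [5, 75]
*      : [375]
8      : [375, 8]
negate : [375, -8]
+      : [367]
5      : [367, 5]
/      : [73]
9      : [73, 9]
/      : [8]
dup    : [8, 8]
-      : [0]
dup    : [0, 0]
swap   : [0, 0]
swap   : [0, 0]
-      : [0]
dup    : [0, 0]
+      : [0]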